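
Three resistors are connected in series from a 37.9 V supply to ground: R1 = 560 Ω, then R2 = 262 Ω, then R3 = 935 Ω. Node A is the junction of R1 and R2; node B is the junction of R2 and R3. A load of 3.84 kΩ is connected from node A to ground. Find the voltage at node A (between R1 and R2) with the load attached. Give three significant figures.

Below node A the series string R2+R3 = 1197 Ω sits in parallel with the 3840 Ω load: 912.5 Ω.
V_A = 37.9 × 912.5/(560 + 912.5) = 23.5 V.

V ≈ 23.5 V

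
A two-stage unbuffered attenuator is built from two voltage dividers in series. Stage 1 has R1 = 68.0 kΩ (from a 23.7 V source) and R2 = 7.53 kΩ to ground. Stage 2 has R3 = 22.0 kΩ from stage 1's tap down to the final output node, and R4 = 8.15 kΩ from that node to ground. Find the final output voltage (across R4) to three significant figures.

Stage 2 presents R3+R4 = 30.15 kΩ as a load on stage 1's tap.
Stage 1's lower leg becomes R2‖(R3+R4) = 6.025 kΩ, so V_mid = 23.7 × 6.025/74.03 = 1.929 V.
Stage 2 is itself unloaded: V_out = V_mid × R4/(R3+R4) = 1.929 × 8.15/30.15 = 0.521 V.

V_out ≈ 0.521 V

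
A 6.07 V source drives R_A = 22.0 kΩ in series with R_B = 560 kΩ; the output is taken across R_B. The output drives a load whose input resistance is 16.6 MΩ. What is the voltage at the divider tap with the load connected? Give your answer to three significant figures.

The load sits in parallel with R_B: R_B‖R_L = (560 × 16600) / (560 + 16600) = 541.7 kΩ.
V_out = 6.07 × 541.7 / (22.0 + 541.7) = 6.07 × 541.7/563.7 = 5.83 V.
(Unloaded it would have been 5.84 V.)

V_out ≈ 5.83 V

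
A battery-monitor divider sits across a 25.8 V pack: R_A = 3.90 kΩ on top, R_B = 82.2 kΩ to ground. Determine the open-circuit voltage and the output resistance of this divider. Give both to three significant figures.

V_th = 24.6 V, R_th = 3.72 kΩ

V_th is the open-circuit tap voltage: 25.8 × 82.2/(3.90 + 82.2) = 24.6 V.
With the supply zeroed, R_A and R_B appear in parallel from the tap: R_th = R_A‖R_B = (3.90 × 82.2)/86.10 = 3.72 kΩ.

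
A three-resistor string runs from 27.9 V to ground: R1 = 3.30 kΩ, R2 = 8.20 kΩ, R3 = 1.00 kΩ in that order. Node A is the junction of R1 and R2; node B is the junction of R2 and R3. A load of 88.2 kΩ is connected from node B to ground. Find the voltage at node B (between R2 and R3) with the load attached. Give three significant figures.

V ≈ 2.21 V

At node B, R3 is in parallel with the load: R3‖R_L = 0.9888 kΩ.
Below node A the resistance is R2 + (R3‖R_L) = 9.189 kΩ, so V_A = 27.9 × 9.189/12.49 = 20.53 V.
Then V_B = V_A × (R3‖R_L)/(R2 + R3‖R_L) = 20.53 × 0.9888/9.189 = 2.21 V.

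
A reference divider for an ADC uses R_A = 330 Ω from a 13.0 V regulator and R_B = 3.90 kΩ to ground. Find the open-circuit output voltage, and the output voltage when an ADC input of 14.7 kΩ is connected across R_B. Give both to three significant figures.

Unloaded: 12.0 V; loaded: 11.7 V

Open-circuit: V = 13.0 × 3900/(330 + 3900) = 12.0 V.
With the load, R_B becomes R_B‖R_L = 3082 Ω, so V = 13.0 × 3082/3412 = 11.7 V.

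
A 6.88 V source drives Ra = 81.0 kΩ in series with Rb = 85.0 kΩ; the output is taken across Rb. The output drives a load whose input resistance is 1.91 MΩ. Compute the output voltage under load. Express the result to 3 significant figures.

The load sits in parallel with Rb: Rb‖R_L = (85.0 × 1910) / (85.0 + 1910) = 81.38 kΩ.
V_out = 6.88 × 81.38 / (81.0 + 81.38) = 6.88 × 81.38/162.4 = 3.45 V.

V_out ≈ 3.45 V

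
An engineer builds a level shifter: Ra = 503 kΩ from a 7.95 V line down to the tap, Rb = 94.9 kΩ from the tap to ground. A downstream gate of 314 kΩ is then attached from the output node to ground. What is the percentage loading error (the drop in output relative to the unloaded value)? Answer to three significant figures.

The divider's output (Thévenin) resistance is Ra‖Rb = 79.84 kΩ.
Fractional drop under load = R_th/(R_th + R_L) = 79.84 / (79.84 + 314) = 0.2027.
So the output falls by 20.3 %.

20.3 %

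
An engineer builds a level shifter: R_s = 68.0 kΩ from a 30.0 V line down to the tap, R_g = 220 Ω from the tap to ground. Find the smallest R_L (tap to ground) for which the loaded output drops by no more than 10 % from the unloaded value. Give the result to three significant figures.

R_L(min) ≈ 1.97 kΩ

Output resistance R_th = R_s‖R_g = (68000 × 220)/68220 = 219.3 Ω.
The fractional drop is R_th/(R_th + R_L); requiring this ≤ 0.100 gives R_L ≥ R_th(1/0.100 − 1) = 219.3 × 9.000 = 1.97 kΩ.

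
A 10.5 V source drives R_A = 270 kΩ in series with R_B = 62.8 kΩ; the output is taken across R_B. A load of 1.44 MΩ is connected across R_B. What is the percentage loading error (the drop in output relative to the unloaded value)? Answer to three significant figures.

3.42 %

The divider's output (Thévenin) resistance is R_A‖R_B = 50.95 kΩ.
Fractional drop under load = R_th/(R_th + R_L) = 50.95 / (50.95 + 1440) = 0.03417.
So the output falls by 3.42 %.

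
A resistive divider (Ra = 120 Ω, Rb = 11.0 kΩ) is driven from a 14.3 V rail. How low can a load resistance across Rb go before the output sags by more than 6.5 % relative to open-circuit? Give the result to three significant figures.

Output resistance R_th = Ra‖Rb = (120 × 11000)/11120 = 118.7 Ω.
The fractional drop is R_th/(R_th + R_L); requiring this ≤ 0.0650 gives R_L ≥ R_th(1/0.0650 − 1) = 118.7 × 14.38 = 1.71 kΩ.

R_L(min) ≈ 1.71 kΩ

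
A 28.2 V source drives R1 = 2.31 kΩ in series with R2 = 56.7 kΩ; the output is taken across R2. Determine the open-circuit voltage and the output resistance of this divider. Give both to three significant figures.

V_th is the open-circuit tap voltage: 28.2 × 56.7/(2.31 + 56.7) = 27.1 V.
With the supply zeroed, R1 and R2 appear in parallel from the tap: R_th = R1‖R2 = (2.31 × 56.7)/59.01 = 2.22 kΩ.

V_th = 27.1 V, R_th = 2.22 kΩ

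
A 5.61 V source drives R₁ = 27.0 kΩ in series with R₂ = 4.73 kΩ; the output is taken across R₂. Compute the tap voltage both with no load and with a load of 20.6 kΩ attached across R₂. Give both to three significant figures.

Unloaded: 0.836 V; loaded: 0.700 V

Open-circuit: V = 5.61 × 4.73/(27.0 + 4.73) = 0.836 V.
With the load, R₂ becomes R₂‖R_L = 3.847 kΩ, so V = 5.61 × 3.847/30.85 = 0.700 V.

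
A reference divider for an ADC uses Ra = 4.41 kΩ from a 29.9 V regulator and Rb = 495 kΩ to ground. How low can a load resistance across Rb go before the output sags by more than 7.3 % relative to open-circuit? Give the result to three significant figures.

Output resistance R_th = Ra‖Rb = (4.41 × 495)/499.4 = 4.371 kΩ.
The fractional drop is R_th/(R_th + R_L); requiring this ≤ 0.0730 gives R_L ≥ R_th(1/0.0730 − 1) = 4.371 × 12.70 = 55.5 kΩ.

R_L(min) ≈ 55.5 kΩ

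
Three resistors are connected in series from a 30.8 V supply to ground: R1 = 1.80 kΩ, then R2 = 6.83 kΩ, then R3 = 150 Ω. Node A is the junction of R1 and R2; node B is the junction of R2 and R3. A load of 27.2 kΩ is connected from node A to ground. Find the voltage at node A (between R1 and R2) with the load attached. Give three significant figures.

Below node A the series string R2+R3 = 6980 Ω sits in parallel with the 27200 Ω load: 5555 Ω.
V_A = 30.8 × 5555/(1800 + 5555) = 23.3 V.

V ≈ 23.3 V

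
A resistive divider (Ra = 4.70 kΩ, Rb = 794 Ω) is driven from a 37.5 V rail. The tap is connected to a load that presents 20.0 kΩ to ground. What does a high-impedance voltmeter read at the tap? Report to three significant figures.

V_out ≈ 5.24 V

The load sits in parallel with Rb: Rb‖R_L = (794 × 20000) / (794 + 20000) = 763.7 Ω.
V_out = 37.5 × 763.7 / (4700 + 763.7) = 37.5 × 763.7/5464 = 5.24 V.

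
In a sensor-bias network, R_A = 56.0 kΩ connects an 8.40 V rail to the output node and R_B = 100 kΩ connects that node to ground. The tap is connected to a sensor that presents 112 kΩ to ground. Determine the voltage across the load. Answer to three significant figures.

V_out ≈ 4.08 V

The load sits in parallel with R_B: R_B‖R_L = (100 × 112) / (100 + 112) = 52.83 kΩ.
V_out = 8.40 × 52.83 / (56.0 + 52.83) = 8.40 × 52.83/108.8 = 4.08 V.
(Unloaded it would have been 5.38 V.)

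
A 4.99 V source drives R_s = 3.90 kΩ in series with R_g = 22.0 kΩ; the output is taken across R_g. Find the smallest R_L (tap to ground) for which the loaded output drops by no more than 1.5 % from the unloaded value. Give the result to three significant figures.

R_L(min) ≈ 218 kΩ

Output resistance R_th = R_s‖R_g = (3.90 × 22.0)/25.90 = 3.313 kΩ.
The fractional drop is R_th/(R_th + R_L); requiring this ≤ 0.0150 gives R_L ≥ R_th(1/0.0150 − 1) = 3.313 × 65.67 = 218 kΩ.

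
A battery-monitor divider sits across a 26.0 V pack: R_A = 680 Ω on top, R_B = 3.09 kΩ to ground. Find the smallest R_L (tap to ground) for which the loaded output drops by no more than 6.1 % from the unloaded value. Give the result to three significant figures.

Output resistance R_th = R_A‖R_B = (680 × 3090)/3770 = 557.3 Ω.
The fractional drop is R_th/(R_th + R_L); requiring this ≤ 0.0610 gives R_L ≥ R_th(1/0.0610 − 1) = 557.3 × 15.39 = 8.58 kΩ.

R_L(min) ≈ 8.58 kΩ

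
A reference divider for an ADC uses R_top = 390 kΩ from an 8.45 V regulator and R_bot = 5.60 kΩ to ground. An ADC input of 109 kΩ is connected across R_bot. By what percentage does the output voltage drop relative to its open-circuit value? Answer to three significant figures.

The divider's output (Thévenin) resistance is R_top‖R_bot = 5.521 kΩ.
Fractional drop under load = R_th/(R_th + R_L) = 5.521 / (5.521 + 109) = 0.04821.
So the output falls by 4.82 %.

4.82 %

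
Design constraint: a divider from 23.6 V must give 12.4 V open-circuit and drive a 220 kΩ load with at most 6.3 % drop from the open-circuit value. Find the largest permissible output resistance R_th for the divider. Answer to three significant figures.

Loading drop = R_th/(R_th + R_L) ≤ 0.0630, so R_th ≤ R_L · ε/(1−ε) = 220 kΩ × 0.0630/0.9370 = 14.8 kΩ.
(Any R1, R2 with R2/(R1+R2) = 0.525 and R1‖R2 ≤ 14.8 kΩ will meet the spec.)

R_th ≤ 14.8 kΩ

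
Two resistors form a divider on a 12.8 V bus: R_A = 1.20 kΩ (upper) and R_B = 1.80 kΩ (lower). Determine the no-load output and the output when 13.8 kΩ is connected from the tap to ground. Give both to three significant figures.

Unloaded: 7.68 V; loaded: 7.30 V

Open-circuit: V = 12.8 × 1.80/(1.20 + 1.80) = 7.68 V.
With the load, R_B becomes R_B‖R_L = 1.592 kΩ, so V = 12.8 × 1.592/2.792 = 7.30 V.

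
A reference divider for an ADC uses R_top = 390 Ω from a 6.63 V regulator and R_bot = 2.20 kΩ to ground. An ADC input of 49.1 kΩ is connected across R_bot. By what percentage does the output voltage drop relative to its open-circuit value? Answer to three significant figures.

0.670 %

The divider's output (Thévenin) resistance is R_top‖R_bot = 331.3 Ω.
Fractional drop under load = R_th/(R_th + R_L) = 331.3 / (331.3 + 49100) = 0.006702.
So the output falls by 0.670 %.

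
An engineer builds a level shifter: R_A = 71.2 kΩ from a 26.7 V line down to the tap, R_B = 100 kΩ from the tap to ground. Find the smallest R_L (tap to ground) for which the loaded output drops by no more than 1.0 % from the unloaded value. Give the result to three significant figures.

Output resistance R_th = R_A‖R_B = (71.2 × 100)/171.2 = 41.59 kΩ.
The fractional drop is R_th/(R_th + R_L); requiring this ≤ 0.0100 gives R_L ≥ R_th(1/0.0100 − 1) = 41.59 × 99.00 = 4.12 MΩ.

R_L(min) ≈ 4.12 MΩ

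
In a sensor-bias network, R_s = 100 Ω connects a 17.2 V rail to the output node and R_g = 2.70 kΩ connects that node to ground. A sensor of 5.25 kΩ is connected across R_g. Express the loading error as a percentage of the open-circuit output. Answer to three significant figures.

The divider's output (Thévenin) resistance is R_s‖R_g = 96.43 Ω.
Fractional drop under load = R_th/(R_th + R_L) = 96.43 / (96.43 + 5250) = 0.01804.
So the output falls by 1.80 %.

1.80 %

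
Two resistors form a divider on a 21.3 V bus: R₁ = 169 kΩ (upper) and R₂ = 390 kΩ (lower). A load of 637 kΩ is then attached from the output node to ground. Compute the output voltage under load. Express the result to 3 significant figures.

V_out ≈ 12.5 V

The load sits in parallel with R₂: R₂‖R_L = (390 × 637) / (390 + 637) = 241.9 kΩ.
V_out = 21.3 × 241.9 / (169 + 241.9) = 21.3 × 241.9/410.9 = 12.5 V.
(Unloaded it would have been 14.9 V.)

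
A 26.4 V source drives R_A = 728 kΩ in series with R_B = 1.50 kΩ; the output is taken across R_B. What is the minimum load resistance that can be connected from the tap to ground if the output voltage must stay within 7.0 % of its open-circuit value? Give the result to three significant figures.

Output resistance R_th = R_A‖R_B = (728 × 1.50)/729.5 = 1.497 kΩ.
The fractional drop is R_th/(R_th + R_L); requiring this ≤ 0.0700 gives R_L ≥ R_th(1/0.0700 − 1) = 1.497 × 13.29 = 19.9 kΩ.

R_L(min) ≈ 19.9 kΩ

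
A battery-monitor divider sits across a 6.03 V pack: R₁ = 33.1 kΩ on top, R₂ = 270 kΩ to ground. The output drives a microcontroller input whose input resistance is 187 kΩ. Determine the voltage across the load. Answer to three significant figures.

The load sits in parallel with R₂: R₂‖R_L = (270 × 187) / (270 + 187) = 110.5 kΩ.
V_out = 6.03 × 110.5 / (33.1 + 110.5) = 6.03 × 110.5/143.6 = 4.64 V.

V_out ≈ 4.64 V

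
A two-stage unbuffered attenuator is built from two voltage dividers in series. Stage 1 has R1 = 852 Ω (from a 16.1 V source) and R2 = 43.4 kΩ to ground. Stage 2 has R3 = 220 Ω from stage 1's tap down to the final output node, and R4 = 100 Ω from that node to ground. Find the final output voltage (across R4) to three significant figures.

Stage 2 presents R3+R4 = 320.0 Ω as a load on stage 1's tap.
Stage 1's lower leg becomes R2‖(R3+R4) = 317.7 Ω, so V_mid = 16.1 × 317.7/1170 = 4.372 V.
Stage 2 is itself unloaded: V_out = V_mid × R4/(R3+R4) = 4.372 × 100/320.0 = 1.37 V.

V_out ≈ 1.37 V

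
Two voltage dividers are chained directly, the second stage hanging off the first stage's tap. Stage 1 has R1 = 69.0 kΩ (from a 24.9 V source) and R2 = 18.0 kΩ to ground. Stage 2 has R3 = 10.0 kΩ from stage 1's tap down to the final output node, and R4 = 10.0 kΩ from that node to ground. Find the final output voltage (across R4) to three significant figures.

V_out ≈ 1.50 V

Stage 2 presents R3+R4 = 20.00 kΩ as a load on stage 1's tap.
Stage 1's lower leg becomes R2‖(R3+R4) = 9.474 kΩ, so V_mid = 24.9 × 9.474/78.47 = 3.006 V.
Stage 2 is itself unloaded: V_out = V_mid × R4/(R3+R4) = 3.006 × 10.0/20.00 = 1.50 V.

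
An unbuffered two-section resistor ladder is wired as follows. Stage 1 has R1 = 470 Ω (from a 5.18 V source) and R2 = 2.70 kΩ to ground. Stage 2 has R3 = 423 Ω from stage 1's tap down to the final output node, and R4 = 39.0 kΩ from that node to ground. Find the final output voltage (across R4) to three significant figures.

Stage 2 presents R3+R4 = 39420 Ω as a load on stage 1's tap.
Stage 1's lower leg becomes R2‖(R3+R4) = 2527 Ω, so V_mid = 5.18 × 2527/2997 = 4.368 V.
Stage 2 is itself unloaded: V_out = V_mid × R4/(R3+R4) = 4.368 × 39000/39420 = 4.32 V.

V_out ≈ 4.32 V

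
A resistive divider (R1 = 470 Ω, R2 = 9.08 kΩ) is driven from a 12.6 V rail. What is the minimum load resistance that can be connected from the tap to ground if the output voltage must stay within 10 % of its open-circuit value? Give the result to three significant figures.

R_L(min) ≈ 4.02 kΩ

Output resistance R_th = R1‖R2 = (470 × 9080)/9550 = 446.9 Ω.
The fractional drop is R_th/(R_th + R_L); requiring this ≤ 0.100 gives R_L ≥ R_th(1/0.100 − 1) = 446.9 × 9.000 = 4.02 kΩ.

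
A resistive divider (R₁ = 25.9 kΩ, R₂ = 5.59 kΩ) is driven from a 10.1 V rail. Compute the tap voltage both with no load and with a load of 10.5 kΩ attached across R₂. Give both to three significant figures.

Unloaded: 1.79 V; loaded: 1.25 V

Open-circuit: V = 10.1 × 5.59/(25.9 + 5.59) = 1.79 V.
With the load, R₂ becomes R₂‖R_L = 3.648 kΩ, so V = 10.1 × 3.648/29.55 = 1.25 V.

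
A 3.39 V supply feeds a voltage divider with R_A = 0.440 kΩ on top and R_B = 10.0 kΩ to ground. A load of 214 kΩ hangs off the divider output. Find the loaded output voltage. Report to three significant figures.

The load sits in parallel with R_B: R_B‖R_L = (10000 × 214000) / (10000 + 214000) = 9554 Ω.
V_out = 3.39 × 9554 / (440 + 9554) = 3.39 × 9554/9994 = 3.24 V.
(Unloaded it would have been 3.25 V.)

V_out ≈ 3.24 V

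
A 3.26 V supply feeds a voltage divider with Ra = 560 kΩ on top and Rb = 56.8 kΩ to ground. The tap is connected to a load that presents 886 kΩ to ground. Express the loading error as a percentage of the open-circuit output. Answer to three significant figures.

5.50 %

The divider's output (Thévenin) resistance is Ra‖Rb = 51.57 kΩ.
Fractional drop under load = R_th/(R_th + R_L) = 51.57 / (51.57 + 886) = 0.05500.
So the output falls by 5.50 %.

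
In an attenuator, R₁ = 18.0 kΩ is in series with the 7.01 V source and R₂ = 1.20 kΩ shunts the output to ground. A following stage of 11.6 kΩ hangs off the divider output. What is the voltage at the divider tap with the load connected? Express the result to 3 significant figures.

The load sits in parallel with R₂: R₂‖R_L = (1.20 × 11.6) / (1.20 + 11.6) = 1.087 kΩ.
V_out = 7.01 × 1.087 / (18.0 + 1.087) = 7.01 × 1.087/19.09 = 0.399 V.

V_out ≈ 0.399 V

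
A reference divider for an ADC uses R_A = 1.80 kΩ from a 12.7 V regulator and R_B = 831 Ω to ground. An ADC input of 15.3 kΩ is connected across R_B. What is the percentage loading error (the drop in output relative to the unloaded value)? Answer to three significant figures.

The divider's output (Thévenin) resistance is R_A‖R_B = 568.5 Ω.
Fractional drop under load = R_th/(R_th + R_L) = 568.5 / (568.5 + 15300) = 0.03583.
So the output falls by 3.58 %.

3.58 %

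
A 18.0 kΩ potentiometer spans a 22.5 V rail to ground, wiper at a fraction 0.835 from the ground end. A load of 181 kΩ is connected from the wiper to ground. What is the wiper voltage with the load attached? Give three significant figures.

V ≈ 18.5 V

The wiper splits the pot into (1−α)R = 2.970 kΩ above and αR = 15.03 kΩ below.
Lower section ‖ load = 13.88 kΩ.
V_wiper = 22.5 × 13.88/(2.970 + 13.88) = 18.5 V.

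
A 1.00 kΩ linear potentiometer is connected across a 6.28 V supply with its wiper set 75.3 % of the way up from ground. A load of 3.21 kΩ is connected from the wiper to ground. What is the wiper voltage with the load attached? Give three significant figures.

V ≈ 4.47 V

The wiper splits the pot into (1−α)R = 247.0 Ω above and αR = 753.0 Ω below.
Lower section ‖ load = 609.9 Ω.
V_wiper = 6.28 × 609.9/(247.0 + 609.9) = 4.47 V.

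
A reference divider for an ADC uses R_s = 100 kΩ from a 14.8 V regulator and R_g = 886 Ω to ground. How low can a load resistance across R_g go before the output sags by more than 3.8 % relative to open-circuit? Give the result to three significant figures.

R_L(min) ≈ 22.2 kΩ

Output resistance R_th = R_s‖R_g = (100000 × 886)/100900 = 878.2 Ω.
The fractional drop is R_th/(R_th + R_L); requiring this ≤ 0.0380 gives R_L ≥ R_th(1/0.0380 − 1) = 878.2 × 25.32 = 22.2 kΩ.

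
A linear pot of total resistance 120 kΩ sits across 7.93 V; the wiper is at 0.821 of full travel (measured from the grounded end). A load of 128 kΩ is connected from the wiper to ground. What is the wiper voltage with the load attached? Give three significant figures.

V ≈ 5.72 V

The wiper splits the pot into (1−α)R = 21.48 kΩ above and αR = 98.52 kΩ below.
Lower section ‖ load = 55.67 kΩ.
V_wiper = 7.93 × 55.67/(21.48 + 55.67) = 5.72 V.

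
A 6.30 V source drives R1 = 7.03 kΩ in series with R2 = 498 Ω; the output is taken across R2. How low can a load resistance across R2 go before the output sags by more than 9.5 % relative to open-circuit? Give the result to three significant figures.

Output resistance R_th = R1‖R2 = (7030 × 498)/7528 = 465.1 Ω.
The fractional drop is R_th/(R_th + R_L); requiring this ≤ 0.0950 gives R_L ≥ R_th(1/0.0950 − 1) = 465.1 × 9.526 = 4.43 kΩ.

R_L(min) ≈ 4.43 kΩ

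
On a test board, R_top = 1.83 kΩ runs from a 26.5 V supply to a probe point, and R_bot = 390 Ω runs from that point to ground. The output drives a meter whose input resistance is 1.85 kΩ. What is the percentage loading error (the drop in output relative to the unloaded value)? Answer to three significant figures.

14.8 %

The divider's output (Thévenin) resistance is R_top‖R_bot = 321.5 Ω.
Fractional drop under load = R_th/(R_th + R_L) = 321.5 / (321.5 + 1850) = 0.1480.
So the output falls by 14.8 %.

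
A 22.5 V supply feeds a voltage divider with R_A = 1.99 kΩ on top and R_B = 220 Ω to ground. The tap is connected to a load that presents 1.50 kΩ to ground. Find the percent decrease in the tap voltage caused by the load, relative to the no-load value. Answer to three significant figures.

The divider's output (Thévenin) resistance is R_A‖R_B = 198.1 Ω.
Fractional drop under load = R_th/(R_th + R_L) = 198.1 / (198.1 + 1500) = 0.1167.
So the output falls by 11.7 %.

11.7 %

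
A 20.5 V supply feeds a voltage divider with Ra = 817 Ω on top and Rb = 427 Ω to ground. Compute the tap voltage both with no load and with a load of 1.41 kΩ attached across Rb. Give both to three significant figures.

Unloaded: 7.04 V; loaded: 5.87 V

Open-circuit: V = 20.5 × 427/(817 + 427) = 7.04 V.
With the load, Rb becomes Rb‖R_L = 327.7 Ω, so V = 20.5 × 327.7/1145 = 5.87 V.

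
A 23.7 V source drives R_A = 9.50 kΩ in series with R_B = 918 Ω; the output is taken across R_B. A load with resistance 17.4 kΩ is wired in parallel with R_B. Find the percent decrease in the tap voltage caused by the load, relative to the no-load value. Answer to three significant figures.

4.59 %

The divider's output (Thévenin) resistance is R_A‖R_B = 837.1 Ω.
Fractional drop under load = R_th/(R_th + R_L) = 837.1 / (837.1 + 17400) = 0.04590.
So the output falls by 4.59 %.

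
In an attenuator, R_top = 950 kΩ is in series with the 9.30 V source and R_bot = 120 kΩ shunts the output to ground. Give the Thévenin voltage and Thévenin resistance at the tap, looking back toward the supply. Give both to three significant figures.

V_th is the open-circuit tap voltage: 9.30 × 120/(950 + 120) = 1.04 V.
With the supply zeroed, R_top and R_bot appear in parallel from the tap: R_th = R_top‖R_bot = (950 × 120)/1070 = 107 kΩ.

V_th = 1.04 V, R_th = 107 kΩ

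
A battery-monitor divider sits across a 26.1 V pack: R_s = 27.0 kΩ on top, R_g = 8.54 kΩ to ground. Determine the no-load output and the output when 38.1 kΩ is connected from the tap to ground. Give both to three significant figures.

Unloaded: 6.27 V; loaded: 5.36 V

Open-circuit: V = 26.1 × 8.54/(27.0 + 8.54) = 6.27 V.
With the load, R_g becomes R_g‖R_L = 6.976 kΩ, so V = 26.1 × 6.976/33.98 = 5.36 V.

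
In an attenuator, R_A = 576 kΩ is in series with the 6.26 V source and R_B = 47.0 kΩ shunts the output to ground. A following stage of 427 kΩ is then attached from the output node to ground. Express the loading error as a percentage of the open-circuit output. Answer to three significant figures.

Unloaded V = 6.26 × 47.0/623.0 = 0.47226 V.
Loaded: R_B‖R_L = 42.34 kΩ, giving V = 6.26 × 42.34/618.3 = 0.42864 V.
Drop = (0.47226 − 0.42864) / 0.47226 = 9.24 %.

9.24 %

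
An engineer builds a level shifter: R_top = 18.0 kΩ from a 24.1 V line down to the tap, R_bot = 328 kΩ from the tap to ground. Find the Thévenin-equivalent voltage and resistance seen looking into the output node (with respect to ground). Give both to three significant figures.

V_th is the open-circuit tap voltage: 24.1 × 328/(18.0 + 328) = 22.8 V.
With the supply zeroed, R_top and R_bot appear in parallel from the tap: R_th = R_top‖R_bot = (18.0 × 328)/346.0 = 17.1 kΩ.

V_th = 22.8 V, R_th = 17.1 kΩ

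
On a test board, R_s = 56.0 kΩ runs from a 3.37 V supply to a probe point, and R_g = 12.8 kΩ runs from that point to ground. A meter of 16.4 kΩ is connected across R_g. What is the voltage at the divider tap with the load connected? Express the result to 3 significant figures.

The load sits in parallel with R_g: R_g‖R_L = (12.8 × 16.4) / (12.8 + 16.4) = 7.189 kΩ.
V_out = 3.37 × 7.189 / (56.0 + 7.189) = 3.37 × 7.189/63.19 = 0.383 V.

V_out ≈ 0.383 V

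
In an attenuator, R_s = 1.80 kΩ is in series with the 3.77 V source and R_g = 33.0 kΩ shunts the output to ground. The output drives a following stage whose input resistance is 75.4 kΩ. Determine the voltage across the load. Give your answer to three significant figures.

The load sits in parallel with R_g: R_g‖R_L = (33.0 × 75.4) / (33.0 + 75.4) = 22.95 kΩ.
V_out = 3.77 × 22.95 / (1.80 + 22.95) = 3.77 × 22.95/24.75 = 3.50 V.
(Unloaded it would have been 3.58 V.)

V_out ≈ 3.50 V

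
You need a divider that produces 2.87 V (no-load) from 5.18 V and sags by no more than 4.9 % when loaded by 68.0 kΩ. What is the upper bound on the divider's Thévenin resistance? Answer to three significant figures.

Loading drop = R_th/(R_th + R_L) ≤ 0.0490, so R_th ≤ R_L · ε/(1−ε) = 68.0 kΩ × 0.0490/0.9510 = 3.50 kΩ.
(Any R1, R2 with R2/(R1+R2) = 0.554 and R1‖R2 ≤ 3.50 kΩ will meet the spec.)

R_th ≤ 3.50 kΩ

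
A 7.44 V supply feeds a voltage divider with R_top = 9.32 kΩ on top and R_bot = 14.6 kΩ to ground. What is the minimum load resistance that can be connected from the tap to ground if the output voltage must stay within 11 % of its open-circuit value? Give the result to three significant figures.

R_L(min) ≈ 46.0 kΩ

Output resistance R_th = R_top‖R_bot = (9.32 × 14.6)/23.92 = 5.689 kΩ.
The fractional drop is R_th/(R_th + R_L); requiring this ≤ 0.110 gives R_L ≥ R_th(1/0.110 − 1) = 5.689 × 8.091 = 46.0 kΩ.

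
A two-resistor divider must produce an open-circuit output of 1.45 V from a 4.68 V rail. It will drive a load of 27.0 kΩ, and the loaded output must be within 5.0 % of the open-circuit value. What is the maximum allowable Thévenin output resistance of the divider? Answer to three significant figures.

Loading drop = R_th/(R_th + R_L) ≤ 0.0500, so R_th ≤ R_L · ε/(1−ε) = 27.0 kΩ × 0.0500/0.9500 = 1.42 kΩ.

R_th ≤ 1.42 kΩ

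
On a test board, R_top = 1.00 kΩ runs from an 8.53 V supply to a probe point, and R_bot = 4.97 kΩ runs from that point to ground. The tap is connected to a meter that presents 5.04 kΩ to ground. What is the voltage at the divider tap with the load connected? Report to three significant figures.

V_out ≈ 6.09 V

The load sits in parallel with R_bot: R_bot‖R_L = (4.97 × 5.04) / (4.97 + 5.04) = 2.502 kΩ.
V_out = 8.53 × 2.502 / (1.00 + 2.502) = 8.53 × 2.502/3.502 = 6.09 V.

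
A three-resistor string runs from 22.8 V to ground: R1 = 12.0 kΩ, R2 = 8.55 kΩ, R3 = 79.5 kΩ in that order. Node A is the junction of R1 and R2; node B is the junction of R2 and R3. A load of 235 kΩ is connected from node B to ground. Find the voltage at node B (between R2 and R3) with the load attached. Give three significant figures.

V ≈ 16.9 V

At node B, R3 is in parallel with the load: R3‖R_L = 59.40 kΩ.
Below node A the resistance is R2 + (R3‖R_L) = 67.95 kΩ, so V_A = 22.8 × 67.95/79.95 = 19.38 V.
Then V_B = V_A × (R3‖R_L)/(R2 + R3‖R_L) = 19.38 × 59.40/67.95 = 16.9 V.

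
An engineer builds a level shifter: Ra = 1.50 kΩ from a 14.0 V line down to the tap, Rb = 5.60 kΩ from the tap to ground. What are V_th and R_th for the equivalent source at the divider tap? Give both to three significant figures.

V_th is the open-circuit tap voltage: 14.0 × 5.60/(1.50 + 5.60) = 11.0 V.
With the supply zeroed, Ra and Rb appear in parallel from the tap: R_th = Ra‖Rb = (1.50 × 5.60)/7.100 = 1.18 kΩ.

V_th = 11.0 V, R_th = 1.18 kΩ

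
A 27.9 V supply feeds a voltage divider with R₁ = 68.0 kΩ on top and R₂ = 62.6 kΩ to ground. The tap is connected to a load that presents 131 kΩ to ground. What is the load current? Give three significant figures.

R₂‖R_L = 42.36 kΩ; V_out = 27.9 × 42.36/110.4 = 10.71 V.
I_L = V_out / R_L = 10.71 / 131 kΩ = 0.0817 mA.

I_L ≈ 0.0817 mA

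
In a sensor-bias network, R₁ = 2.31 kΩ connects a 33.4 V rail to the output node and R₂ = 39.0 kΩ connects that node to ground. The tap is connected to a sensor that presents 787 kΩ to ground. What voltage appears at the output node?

The load sits in parallel with R₂: R₂‖R_L = (39.0 × 787) / (39.0 + 787) = 37.16 kΩ.
V_out = 33.4 × 37.16 / (2.31 + 37.16) = 33.4 × 37.16/39.47 = 31.4 V.

V_out ≈ 31.4 V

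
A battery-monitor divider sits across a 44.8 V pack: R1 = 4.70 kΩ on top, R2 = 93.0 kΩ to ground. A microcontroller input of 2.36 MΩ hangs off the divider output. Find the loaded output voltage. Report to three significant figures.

V_out ≈ 42.6 V

The load sits in parallel with R2: R2‖R_L = (93.0 × 2360) / (93.0 + 2360) = 89.47 kΩ.
V_out = 44.8 × 89.47 / (4.70 + 89.47) = 44.8 × 89.47/94.17 = 42.6 V.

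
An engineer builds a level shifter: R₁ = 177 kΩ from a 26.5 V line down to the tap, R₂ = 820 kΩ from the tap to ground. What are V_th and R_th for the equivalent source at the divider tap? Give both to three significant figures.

V_th = 21.8 V, R_th = 146 kΩ

V_th is the open-circuit tap voltage: 26.5 × 820/(177 + 820) = 21.8 V.
With the supply zeroed, R₁ and R₂ appear in parallel from the tap: R_th = R₁‖R₂ = (177 × 820)/997.0 = 146 kΩ.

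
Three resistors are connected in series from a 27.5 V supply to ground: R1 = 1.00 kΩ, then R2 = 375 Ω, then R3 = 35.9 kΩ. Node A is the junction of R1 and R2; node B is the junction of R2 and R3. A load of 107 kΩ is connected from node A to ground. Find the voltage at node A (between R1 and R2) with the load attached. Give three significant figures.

Below node A the series string R2+R3 = 36280 Ω sits in parallel with the 107000 Ω load: 27090 Ω.
V_A = 27.5 × 27090/(1000 + 27090) = 26.5 V.

V ≈ 26.5 V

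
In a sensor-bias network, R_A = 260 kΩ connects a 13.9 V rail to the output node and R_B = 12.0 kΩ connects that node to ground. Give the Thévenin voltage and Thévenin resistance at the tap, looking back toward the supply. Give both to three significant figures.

V_th is the open-circuit tap voltage: 13.9 × 12.0/(260 + 12.0) = 0.613 V.
With the supply zeroed, R_A and R_B appear in parallel from the tap: R_th = R_A‖R_B = (260 × 12.0)/272.0 = 11.5 kΩ.

V_th = 0.613 V, R_th = 11.5 kΩ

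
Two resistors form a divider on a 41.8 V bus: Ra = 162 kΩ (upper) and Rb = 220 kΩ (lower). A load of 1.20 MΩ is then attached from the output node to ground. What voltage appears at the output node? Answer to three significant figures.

V_out ≈ 22.3 V

The load sits in parallel with Rb: Rb‖R_L = (220 × 1200) / (220 + 1200) = 185.9 kΩ.
V_out = 41.8 × 185.9 / (162 + 185.9) = 41.8 × 185.9/347.9 = 22.3 V.
(Unloaded it would have been 24.1 V.)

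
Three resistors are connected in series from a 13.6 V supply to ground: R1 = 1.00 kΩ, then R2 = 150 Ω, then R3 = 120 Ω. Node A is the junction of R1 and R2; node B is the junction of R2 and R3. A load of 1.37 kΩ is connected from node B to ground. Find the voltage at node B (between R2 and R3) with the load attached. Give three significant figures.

V ≈ 1.19 V

At node B, R3 is in parallel with the load: R3‖R_L = 110.3 Ω.
Below node A the resistance is R2 + (R3‖R_L) = 260.3 Ω, so V_A = 13.6 × 260.3/1260 = 2.809 V.
Then V_B = V_A × (R3‖R_L)/(R2 + R3‖R_L) = 2.809 × 110.3/260.3 = 1.19 V.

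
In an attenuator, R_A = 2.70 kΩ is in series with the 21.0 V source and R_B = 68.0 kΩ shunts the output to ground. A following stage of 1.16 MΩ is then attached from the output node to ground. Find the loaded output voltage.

The load sits in parallel with R_B: R_B‖R_L = (68.0 × 1160) / (68.0 + 1160) = 64.23 kΩ.
V_out = 21.0 × 64.23 / (2.70 + 64.23) = 21.0 × 64.23/66.93 = 20.2 V.

V_out ≈ 20.2 V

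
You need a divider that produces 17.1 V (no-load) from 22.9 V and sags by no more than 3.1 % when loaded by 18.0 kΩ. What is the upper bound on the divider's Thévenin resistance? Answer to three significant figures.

Loading drop = R_th/(R_th + R_L) ≤ 0.0310, so R_th ≤ R_L · ε/(1−ε) = 18.0 kΩ × 0.0310/0.9690 = 576 Ω.

R_th ≤ 576 Ω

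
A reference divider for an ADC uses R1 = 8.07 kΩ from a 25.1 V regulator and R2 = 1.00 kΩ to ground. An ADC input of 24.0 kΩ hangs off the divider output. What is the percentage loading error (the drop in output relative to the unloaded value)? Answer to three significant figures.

3.57 %

The divider's output (Thévenin) resistance is R1‖R2 = 0.8897 kΩ.
Fractional drop under load = R_th/(R_th + R_L) = 0.8897 / (0.8897 + 24.0) = 0.03575.
So the output falls by 3.57 %.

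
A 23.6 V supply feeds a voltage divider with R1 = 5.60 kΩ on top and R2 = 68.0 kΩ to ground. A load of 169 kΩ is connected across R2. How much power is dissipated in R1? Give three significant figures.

P ≈ 1.07 mW

Total resistance from the source is R1 + (R2‖R_L) = 54.09 kΩ, so I = 23.6/54.09 kΩ = 0.4363 mA.
P = I²·R1 = (0.4363 mA)² × 5.60 kΩ = 1.07 mW.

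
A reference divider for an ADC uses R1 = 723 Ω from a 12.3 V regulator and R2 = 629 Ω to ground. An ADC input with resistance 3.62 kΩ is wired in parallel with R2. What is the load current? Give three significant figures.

R2‖R_L = 535.9 Ω; V_out = 12.3 × 535.9/1259 = 5.236 V.
I_L = V_out / R_L = 5.236 / 3.62 kΩ = 1.45 mA.

I_L ≈ 1.45 mA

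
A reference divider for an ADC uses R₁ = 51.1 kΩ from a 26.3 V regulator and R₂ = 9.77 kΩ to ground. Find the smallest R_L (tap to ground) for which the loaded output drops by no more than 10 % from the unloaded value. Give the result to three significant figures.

Output resistance R_th = R₁‖R₂ = (51.1 × 9.77)/60.87 = 8.202 kΩ.
The fractional drop is R_th/(R_th + R_L); requiring this ≤ 0.100 gives R_L ≥ R_th(1/0.100 − 1) = 8.202 × 9.000 = 73.8 kΩ.

R_L(min) ≈ 73.8 kΩ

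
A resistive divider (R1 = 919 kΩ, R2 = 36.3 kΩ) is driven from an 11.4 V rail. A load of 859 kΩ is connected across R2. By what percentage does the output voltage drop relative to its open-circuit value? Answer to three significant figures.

3.91 %

The divider's output (Thévenin) resistance is R1‖R2 = 34.92 kΩ.
Fractional drop under load = R_th/(R_th + R_L) = 34.92 / (34.92 + 859) = 0.03906.
So the output falls by 3.91 %.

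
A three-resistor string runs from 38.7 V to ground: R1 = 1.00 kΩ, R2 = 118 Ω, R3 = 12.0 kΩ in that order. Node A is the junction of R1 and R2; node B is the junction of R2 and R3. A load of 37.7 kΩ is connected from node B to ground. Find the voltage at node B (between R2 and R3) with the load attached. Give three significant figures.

V ≈ 34.5 V

At node B, R3 is in parallel with the load: R3‖R_L = 9103 Ω.
Below node A the resistance is R2 + (R3‖R_L) = 9221 Ω, so V_A = 38.7 × 9221/10220 = 34.91 V.
Then V_B = V_A × (R3‖R_L)/(R2 + R3‖R_L) = 34.91 × 9103/9221 = 34.5 V.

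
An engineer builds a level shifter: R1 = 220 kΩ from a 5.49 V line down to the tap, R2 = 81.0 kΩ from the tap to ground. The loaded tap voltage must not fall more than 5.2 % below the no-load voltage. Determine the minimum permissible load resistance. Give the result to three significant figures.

Output resistance R_th = R1‖R2 = (220 × 81.0)/301.0 = 59.20 kΩ.
The fractional drop is R_th/(R_th + R_L); requiring this ≤ 0.0520 gives R_L ≥ R_th(1/0.0520 − 1) = 59.20 × 18.23 = 1.08 MΩ.

R_L(min) ≈ 1.08 MΩ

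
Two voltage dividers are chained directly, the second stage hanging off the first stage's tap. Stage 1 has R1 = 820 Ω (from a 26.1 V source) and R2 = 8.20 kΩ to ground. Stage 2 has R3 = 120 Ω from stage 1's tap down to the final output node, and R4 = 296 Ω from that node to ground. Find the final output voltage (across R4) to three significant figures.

V_out ≈ 6.05 V

Stage 2 presents R3+R4 = 416.0 Ω as a load on stage 1's tap.
Stage 1's lower leg becomes R2‖(R3+R4) = 395.9 Ω, so V_mid = 26.1 × 395.9/1216 = 8.498 V.
Stage 2 is itself unloaded: V_out = V_mid × R4/(R3+R4) = 8.498 × 296/416.0 = 6.05 V.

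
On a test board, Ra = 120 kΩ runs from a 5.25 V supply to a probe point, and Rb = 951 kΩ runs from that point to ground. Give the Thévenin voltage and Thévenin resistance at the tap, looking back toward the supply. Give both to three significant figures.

V_th = 4.66 V, R_th = 107 kΩ

V_th is the open-circuit tap voltage: 5.25 × 951/(120 + 951) = 4.66 V.
With the supply zeroed, Ra and Rb appear in parallel from the tap: R_th = Ra‖Rb = (120 × 951)/1071 = 107 kΩ.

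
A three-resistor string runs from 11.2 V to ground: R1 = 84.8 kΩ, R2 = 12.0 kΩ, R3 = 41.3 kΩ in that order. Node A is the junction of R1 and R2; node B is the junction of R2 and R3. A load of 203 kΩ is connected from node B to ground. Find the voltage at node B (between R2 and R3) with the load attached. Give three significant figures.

At node B, R3 is in parallel with the load: R3‖R_L = 34.32 kΩ.
Below node A the resistance is R2 + (R3‖R_L) = 46.32 kΩ, so V_A = 11.2 × 46.32/131.1 = 3.956 V.
Then V_B = V_A × (R3‖R_L)/(R2 + R3‖R_L) = 3.956 × 34.32/46.32 = 2.93 V.

V ≈ 2.93 V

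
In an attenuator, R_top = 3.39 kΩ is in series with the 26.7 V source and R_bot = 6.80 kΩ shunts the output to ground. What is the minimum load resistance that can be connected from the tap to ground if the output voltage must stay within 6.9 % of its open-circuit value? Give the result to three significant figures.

R_L(min) ≈ 30.5 kΩ

Output resistance R_th = R_top‖R_bot = (3.39 × 6.80)/10.19 = 2.262 kΩ.
The fractional drop is R_th/(R_th + R_L); requiring this ≤ 0.0690 gives R_L ≥ R_th(1/0.0690 − 1) = 2.262 × 13.49 = 30.5 kΩ.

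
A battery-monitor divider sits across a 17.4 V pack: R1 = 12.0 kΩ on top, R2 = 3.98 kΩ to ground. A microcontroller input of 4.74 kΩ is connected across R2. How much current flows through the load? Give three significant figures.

I_L ≈ 0.561 mA

R2‖R_L = 2.163 kΩ; V_out = 17.4 × 2.163/14.16 = 2.658 V.
I_L = V_out / R_L = 2.658 / 4.74 kΩ = 0.561 mA.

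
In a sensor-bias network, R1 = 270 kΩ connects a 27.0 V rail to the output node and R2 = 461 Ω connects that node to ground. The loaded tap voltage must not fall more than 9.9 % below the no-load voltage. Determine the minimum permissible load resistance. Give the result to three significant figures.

R_L(min) ≈ 4.19 kΩ

Output resistance R_th = R1‖R2 = (270000 × 461)/270500 = 460.2 Ω.
The fractional drop is R_th/(R_th + R_L); requiring this ≤ 0.0990 gives R_L ≥ R_th(1/0.0990 − 1) = 460.2 × 9.101 = 4.19 kΩ.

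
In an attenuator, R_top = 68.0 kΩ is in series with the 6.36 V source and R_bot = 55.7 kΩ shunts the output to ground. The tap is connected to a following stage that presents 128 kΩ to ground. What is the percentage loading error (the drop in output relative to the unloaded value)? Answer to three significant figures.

19.3 %

The divider's output (Thévenin) resistance is R_top‖R_bot = 30.62 kΩ.
Fractional drop under load = R_th/(R_th + R_L) = 30.62 / (30.62 + 128) = 0.1930.
So the output falls by 19.3 %.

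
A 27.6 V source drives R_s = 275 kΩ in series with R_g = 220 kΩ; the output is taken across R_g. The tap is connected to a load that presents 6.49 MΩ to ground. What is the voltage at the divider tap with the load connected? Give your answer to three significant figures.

V_out ≈ 12.0 V

The load sits in parallel with R_g: R_g‖R_L = (220 × 6490) / (220 + 6490) = 212.8 kΩ.
V_out = 27.6 × 212.8 / (275 + 212.8) = 27.6 × 212.8/487.8 = 12.0 V.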